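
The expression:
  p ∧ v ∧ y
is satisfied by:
  {p: True, y: True, v: True}


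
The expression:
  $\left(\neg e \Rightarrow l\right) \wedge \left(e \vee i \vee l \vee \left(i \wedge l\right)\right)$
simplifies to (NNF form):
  $e \vee l$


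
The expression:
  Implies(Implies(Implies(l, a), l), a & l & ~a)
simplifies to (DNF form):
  ~l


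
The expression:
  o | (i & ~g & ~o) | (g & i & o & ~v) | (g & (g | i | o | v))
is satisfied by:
  {i: True, o: True, g: True}
  {i: True, o: True, g: False}
  {i: True, g: True, o: False}
  {i: True, g: False, o: False}
  {o: True, g: True, i: False}
  {o: True, g: False, i: False}
  {g: True, o: False, i: False}


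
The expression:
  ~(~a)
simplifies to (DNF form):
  a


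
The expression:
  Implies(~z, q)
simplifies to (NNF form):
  q | z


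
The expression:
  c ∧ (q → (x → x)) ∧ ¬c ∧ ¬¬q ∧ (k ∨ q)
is never true.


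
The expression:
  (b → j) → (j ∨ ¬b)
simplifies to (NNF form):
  True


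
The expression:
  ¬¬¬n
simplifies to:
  ¬n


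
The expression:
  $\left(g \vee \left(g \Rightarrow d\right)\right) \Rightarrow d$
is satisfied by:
  {d: True}


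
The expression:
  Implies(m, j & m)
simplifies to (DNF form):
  j | ~m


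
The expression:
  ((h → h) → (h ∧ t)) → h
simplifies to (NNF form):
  True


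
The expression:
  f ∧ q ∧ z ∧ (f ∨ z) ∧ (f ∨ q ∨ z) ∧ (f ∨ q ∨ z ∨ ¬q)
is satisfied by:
  {z: True, f: True, q: True}


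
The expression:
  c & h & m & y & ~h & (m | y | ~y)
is never true.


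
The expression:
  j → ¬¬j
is always true.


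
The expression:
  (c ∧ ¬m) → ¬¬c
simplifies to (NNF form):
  True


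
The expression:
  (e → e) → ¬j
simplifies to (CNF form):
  ¬j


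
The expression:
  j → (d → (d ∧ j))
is always true.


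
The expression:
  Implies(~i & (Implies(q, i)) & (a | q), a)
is always true.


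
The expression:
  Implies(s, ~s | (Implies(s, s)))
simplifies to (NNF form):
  True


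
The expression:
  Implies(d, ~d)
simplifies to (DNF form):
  ~d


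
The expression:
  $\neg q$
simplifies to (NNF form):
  $\neg q$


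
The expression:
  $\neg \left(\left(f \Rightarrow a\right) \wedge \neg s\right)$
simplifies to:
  $s \vee \left(f \wedge \neg a\right)$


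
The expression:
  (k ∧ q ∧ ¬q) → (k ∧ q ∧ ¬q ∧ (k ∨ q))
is always true.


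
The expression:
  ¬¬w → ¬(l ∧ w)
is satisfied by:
  {l: False, w: False}
  {w: True, l: False}
  {l: True, w: False}


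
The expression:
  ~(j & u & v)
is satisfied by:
  {u: False, v: False, j: False}
  {j: True, u: False, v: False}
  {v: True, u: False, j: False}
  {j: True, v: True, u: False}
  {u: True, j: False, v: False}
  {j: True, u: True, v: False}
  {v: True, u: True, j: False}


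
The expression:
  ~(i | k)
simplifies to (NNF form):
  ~i & ~k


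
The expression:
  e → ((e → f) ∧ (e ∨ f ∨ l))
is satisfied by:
  {f: True, e: False}
  {e: False, f: False}
  {e: True, f: True}


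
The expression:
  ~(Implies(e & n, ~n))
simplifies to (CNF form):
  e & n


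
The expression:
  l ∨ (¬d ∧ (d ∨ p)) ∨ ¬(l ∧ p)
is always true.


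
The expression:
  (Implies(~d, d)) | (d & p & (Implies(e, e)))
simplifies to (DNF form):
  d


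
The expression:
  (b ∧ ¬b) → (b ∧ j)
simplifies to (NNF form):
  True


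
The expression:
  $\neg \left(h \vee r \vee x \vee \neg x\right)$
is never true.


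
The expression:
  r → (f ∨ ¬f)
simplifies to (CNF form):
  True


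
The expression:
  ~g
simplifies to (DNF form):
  ~g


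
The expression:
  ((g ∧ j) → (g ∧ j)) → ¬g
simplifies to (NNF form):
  ¬g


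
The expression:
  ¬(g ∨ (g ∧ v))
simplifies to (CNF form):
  ¬g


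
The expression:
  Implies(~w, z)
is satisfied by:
  {z: True, w: True}
  {z: True, w: False}
  {w: True, z: False}


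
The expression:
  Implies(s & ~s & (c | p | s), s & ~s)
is always true.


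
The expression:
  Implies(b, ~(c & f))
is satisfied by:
  {c: False, b: False, f: False}
  {f: True, c: False, b: False}
  {b: True, c: False, f: False}
  {f: True, b: True, c: False}
  {c: True, f: False, b: False}
  {f: True, c: True, b: False}
  {b: True, c: True, f: False}


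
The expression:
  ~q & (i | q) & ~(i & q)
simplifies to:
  i & ~q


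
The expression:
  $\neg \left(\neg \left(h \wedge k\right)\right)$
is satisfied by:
  {h: True, k: True}


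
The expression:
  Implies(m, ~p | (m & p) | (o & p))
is always true.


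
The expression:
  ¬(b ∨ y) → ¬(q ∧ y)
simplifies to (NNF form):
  True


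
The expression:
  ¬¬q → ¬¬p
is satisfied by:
  {p: True, q: False}
  {q: False, p: False}
  {q: True, p: True}


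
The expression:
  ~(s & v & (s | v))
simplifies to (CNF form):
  ~s | ~v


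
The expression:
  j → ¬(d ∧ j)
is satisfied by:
  {d: False, j: False}
  {j: True, d: False}
  {d: True, j: False}


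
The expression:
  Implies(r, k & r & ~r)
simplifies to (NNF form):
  ~r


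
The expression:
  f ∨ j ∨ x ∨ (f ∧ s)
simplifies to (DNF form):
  f ∨ j ∨ x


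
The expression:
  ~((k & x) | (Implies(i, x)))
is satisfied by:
  {i: True, x: False}


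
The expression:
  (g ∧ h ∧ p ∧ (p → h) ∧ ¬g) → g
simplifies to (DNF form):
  True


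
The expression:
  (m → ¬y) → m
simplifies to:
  m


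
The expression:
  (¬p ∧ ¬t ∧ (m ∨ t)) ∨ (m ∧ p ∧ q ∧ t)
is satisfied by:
  {m: True, q: True, t: False, p: False}
  {m: True, q: False, t: False, p: False}
  {t: True, p: True, m: True, q: True}


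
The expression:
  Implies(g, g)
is always true.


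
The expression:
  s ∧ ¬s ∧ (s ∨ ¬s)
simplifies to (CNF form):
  False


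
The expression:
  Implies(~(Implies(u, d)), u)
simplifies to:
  True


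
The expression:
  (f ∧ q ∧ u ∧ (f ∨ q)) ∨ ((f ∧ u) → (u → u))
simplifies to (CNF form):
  True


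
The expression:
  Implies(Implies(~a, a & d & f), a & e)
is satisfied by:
  {e: True, a: False}
  {a: False, e: False}
  {a: True, e: True}


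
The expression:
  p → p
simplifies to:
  True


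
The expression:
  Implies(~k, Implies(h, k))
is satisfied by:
  {k: True, h: False}
  {h: False, k: False}
  {h: True, k: True}


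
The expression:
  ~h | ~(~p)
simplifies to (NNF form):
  p | ~h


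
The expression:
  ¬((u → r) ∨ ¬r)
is never true.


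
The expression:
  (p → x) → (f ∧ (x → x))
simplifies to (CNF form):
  (f ∨ p) ∧ (f ∨ ¬x)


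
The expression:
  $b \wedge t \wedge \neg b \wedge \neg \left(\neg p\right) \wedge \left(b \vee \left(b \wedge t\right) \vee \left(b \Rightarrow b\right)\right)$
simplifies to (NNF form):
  $\text{False}$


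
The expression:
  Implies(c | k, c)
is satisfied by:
  {c: True, k: False}
  {k: False, c: False}
  {k: True, c: True}


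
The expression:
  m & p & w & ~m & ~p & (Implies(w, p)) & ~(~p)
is never true.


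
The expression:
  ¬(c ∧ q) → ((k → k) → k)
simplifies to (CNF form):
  (c ∨ k) ∧ (k ∨ q)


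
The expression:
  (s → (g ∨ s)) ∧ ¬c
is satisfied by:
  {c: False}


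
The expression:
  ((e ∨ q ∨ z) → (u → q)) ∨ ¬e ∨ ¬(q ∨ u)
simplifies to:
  q ∨ ¬e ∨ ¬u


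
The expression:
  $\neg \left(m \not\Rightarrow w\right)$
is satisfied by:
  {w: True, m: False}
  {m: False, w: False}
  {m: True, w: True}


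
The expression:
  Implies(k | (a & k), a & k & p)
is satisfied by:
  {a: True, p: True, k: False}
  {a: True, p: False, k: False}
  {p: True, a: False, k: False}
  {a: False, p: False, k: False}
  {a: True, k: True, p: True}


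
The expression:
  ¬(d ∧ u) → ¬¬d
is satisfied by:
  {d: True}


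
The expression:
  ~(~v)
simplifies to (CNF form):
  v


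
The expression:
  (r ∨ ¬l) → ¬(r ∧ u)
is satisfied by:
  {u: False, r: False}
  {r: True, u: False}
  {u: True, r: False}


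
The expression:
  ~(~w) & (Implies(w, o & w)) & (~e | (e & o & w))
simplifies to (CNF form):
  o & w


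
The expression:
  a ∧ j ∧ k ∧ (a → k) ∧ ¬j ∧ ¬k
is never true.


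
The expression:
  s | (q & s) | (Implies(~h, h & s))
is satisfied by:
  {s: True, h: True}
  {s: True, h: False}
  {h: True, s: False}


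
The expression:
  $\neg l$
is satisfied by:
  {l: False}


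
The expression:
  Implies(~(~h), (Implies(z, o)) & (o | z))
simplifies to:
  o | ~h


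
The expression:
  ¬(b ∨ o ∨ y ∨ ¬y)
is never true.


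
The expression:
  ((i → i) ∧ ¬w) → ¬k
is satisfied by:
  {w: True, k: False}
  {k: False, w: False}
  {k: True, w: True}


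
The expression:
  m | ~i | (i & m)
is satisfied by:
  {m: True, i: False}
  {i: False, m: False}
  {i: True, m: True}


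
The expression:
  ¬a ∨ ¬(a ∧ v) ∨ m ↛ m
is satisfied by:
  {v: False, a: False}
  {a: True, v: False}
  {v: True, a: False}


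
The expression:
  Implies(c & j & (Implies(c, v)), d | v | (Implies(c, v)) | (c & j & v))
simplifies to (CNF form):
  True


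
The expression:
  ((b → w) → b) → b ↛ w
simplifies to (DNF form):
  ¬b ∨ ¬w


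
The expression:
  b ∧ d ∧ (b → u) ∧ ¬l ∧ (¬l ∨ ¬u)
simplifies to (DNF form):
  b ∧ d ∧ u ∧ ¬l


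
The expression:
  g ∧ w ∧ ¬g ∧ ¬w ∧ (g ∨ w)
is never true.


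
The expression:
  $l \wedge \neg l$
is never true.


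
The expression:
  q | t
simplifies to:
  q | t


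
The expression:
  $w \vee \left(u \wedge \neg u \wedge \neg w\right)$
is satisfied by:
  {w: True}


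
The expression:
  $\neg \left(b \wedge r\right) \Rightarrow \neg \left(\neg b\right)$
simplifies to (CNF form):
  $b$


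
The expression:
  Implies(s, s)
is always true.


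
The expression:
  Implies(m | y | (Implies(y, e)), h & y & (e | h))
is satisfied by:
  {h: True, y: True}


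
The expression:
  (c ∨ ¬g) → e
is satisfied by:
  {e: True, g: True, c: False}
  {e: True, g: False, c: False}
  {e: True, c: True, g: True}
  {e: True, c: True, g: False}
  {g: True, c: False, e: False}


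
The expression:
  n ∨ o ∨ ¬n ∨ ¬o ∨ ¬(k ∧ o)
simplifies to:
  True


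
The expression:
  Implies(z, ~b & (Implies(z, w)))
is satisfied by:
  {w: True, z: False, b: False}
  {w: False, z: False, b: False}
  {b: True, w: True, z: False}
  {b: True, w: False, z: False}
  {z: True, w: True, b: False}


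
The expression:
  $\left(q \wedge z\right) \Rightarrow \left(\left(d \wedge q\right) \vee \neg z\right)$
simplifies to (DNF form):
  $d \vee \neg q \vee \neg z$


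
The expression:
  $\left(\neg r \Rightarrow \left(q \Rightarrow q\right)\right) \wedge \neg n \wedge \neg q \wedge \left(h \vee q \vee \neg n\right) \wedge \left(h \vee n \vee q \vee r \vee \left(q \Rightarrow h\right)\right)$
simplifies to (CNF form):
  $\neg n \wedge \neg q$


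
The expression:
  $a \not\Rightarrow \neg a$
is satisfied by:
  {a: True}


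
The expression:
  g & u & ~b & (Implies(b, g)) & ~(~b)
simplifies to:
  False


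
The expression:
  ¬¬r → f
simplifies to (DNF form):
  f ∨ ¬r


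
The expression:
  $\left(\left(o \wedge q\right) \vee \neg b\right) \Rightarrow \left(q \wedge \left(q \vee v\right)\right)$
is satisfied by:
  {b: True, q: True}
  {b: True, q: False}
  {q: True, b: False}


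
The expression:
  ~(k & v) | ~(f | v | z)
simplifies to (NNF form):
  ~k | ~v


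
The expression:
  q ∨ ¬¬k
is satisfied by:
  {k: True, q: True}
  {k: True, q: False}
  {q: True, k: False}


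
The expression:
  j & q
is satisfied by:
  {j: True, q: True}


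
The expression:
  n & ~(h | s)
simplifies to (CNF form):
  n & ~h & ~s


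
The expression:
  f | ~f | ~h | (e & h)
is always true.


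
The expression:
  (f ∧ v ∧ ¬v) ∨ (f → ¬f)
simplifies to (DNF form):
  ¬f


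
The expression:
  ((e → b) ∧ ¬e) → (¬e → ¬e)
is always true.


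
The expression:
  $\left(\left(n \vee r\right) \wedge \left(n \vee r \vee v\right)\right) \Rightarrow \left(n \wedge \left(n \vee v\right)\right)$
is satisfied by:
  {n: True, r: False}
  {r: False, n: False}
  {r: True, n: True}


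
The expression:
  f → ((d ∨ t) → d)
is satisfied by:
  {d: True, t: False, f: False}
  {t: False, f: False, d: False}
  {f: True, d: True, t: False}
  {f: True, t: False, d: False}
  {d: True, t: True, f: False}
  {t: True, d: False, f: False}
  {f: True, t: True, d: True}


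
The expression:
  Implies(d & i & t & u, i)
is always true.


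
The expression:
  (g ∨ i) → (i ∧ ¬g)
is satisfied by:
  {g: False}


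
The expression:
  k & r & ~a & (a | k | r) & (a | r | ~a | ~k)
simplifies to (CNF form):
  k & r & ~a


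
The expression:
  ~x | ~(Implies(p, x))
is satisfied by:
  {x: False}


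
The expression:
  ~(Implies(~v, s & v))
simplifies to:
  ~v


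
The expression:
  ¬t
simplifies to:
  ¬t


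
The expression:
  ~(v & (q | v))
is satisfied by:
  {v: False}


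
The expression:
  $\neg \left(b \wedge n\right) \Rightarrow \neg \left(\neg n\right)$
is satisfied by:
  {n: True}


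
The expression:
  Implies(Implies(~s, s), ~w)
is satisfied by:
  {s: False, w: False}
  {w: True, s: False}
  {s: True, w: False}


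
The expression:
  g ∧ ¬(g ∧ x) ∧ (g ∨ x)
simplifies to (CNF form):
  g ∧ ¬x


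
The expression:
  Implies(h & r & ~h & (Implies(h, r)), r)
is always true.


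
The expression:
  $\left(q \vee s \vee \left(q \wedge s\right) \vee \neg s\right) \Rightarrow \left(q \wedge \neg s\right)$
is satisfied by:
  {q: True, s: False}


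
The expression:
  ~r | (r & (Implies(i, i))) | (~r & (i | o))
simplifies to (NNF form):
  True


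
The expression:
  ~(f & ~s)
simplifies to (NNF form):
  s | ~f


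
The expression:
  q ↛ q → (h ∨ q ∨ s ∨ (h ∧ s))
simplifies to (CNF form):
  True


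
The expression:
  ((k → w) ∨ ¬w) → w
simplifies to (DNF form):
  w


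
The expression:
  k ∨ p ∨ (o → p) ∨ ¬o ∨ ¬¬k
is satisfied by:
  {k: True, p: True, o: False}
  {k: True, p: False, o: False}
  {p: True, k: False, o: False}
  {k: False, p: False, o: False}
  {k: True, o: True, p: True}
  {k: True, o: True, p: False}
  {o: True, p: True, k: False}


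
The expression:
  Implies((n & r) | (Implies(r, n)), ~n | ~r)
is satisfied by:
  {n: False, r: False}
  {r: True, n: False}
  {n: True, r: False}


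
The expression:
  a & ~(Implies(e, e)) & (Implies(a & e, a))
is never true.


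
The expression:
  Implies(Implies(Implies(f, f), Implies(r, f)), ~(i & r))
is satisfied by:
  {i: False, r: False, f: False}
  {f: True, i: False, r: False}
  {r: True, i: False, f: False}
  {f: True, r: True, i: False}
  {i: True, f: False, r: False}
  {f: True, i: True, r: False}
  {r: True, i: True, f: False}


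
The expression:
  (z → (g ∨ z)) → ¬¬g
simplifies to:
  g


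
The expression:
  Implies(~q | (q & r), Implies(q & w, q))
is always true.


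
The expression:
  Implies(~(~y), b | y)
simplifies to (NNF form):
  True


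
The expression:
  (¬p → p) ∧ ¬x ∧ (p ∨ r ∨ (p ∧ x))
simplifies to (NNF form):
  p ∧ ¬x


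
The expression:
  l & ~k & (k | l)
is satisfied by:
  {l: True, k: False}


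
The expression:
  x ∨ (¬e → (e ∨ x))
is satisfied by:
  {x: True, e: True}
  {x: True, e: False}
  {e: True, x: False}


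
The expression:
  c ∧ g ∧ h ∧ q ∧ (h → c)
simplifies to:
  c ∧ g ∧ h ∧ q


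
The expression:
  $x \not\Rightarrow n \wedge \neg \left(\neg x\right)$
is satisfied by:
  {x: True, n: False}


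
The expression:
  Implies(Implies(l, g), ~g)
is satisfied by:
  {g: False}


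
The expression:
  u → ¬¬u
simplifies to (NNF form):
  True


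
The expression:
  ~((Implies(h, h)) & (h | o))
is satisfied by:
  {o: False, h: False}


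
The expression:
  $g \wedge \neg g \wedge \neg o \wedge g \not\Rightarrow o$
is never true.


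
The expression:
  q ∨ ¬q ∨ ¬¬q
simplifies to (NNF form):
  True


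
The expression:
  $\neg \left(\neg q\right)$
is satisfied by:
  {q: True}


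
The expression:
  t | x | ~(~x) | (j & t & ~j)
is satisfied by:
  {x: True, t: True}
  {x: True, t: False}
  {t: True, x: False}


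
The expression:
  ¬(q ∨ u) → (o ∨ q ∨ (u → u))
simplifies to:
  True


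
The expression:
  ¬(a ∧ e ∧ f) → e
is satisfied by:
  {e: True}


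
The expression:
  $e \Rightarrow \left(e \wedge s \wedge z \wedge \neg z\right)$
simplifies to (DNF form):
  $\neg e$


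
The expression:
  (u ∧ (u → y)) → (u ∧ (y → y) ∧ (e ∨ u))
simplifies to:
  True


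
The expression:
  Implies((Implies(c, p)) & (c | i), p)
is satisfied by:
  {c: True, p: True, i: False}
  {c: True, p: False, i: False}
  {p: True, c: False, i: False}
  {c: False, p: False, i: False}
  {i: True, c: True, p: True}
  {i: True, c: True, p: False}
  {i: True, p: True, c: False}


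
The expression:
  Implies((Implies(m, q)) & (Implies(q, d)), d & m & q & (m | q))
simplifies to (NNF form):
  m | (q & ~d)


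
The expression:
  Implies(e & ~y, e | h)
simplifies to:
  True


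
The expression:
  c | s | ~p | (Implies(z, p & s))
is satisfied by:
  {c: True, s: True, p: False, z: False}
  {c: True, p: False, s: False, z: False}
  {s: True, c: False, p: False, z: False}
  {c: False, p: False, s: False, z: False}
  {z: True, c: True, s: True, p: False}
  {z: True, c: True, p: False, s: False}
  {z: True, s: True, c: False, p: False}
  {z: True, c: False, p: False, s: False}
  {c: True, p: True, s: True, z: False}
  {c: True, p: True, z: False, s: False}
  {p: True, s: True, z: False, c: False}
  {p: True, z: False, s: False, c: False}
  {c: True, p: True, z: True, s: True}
  {c: True, p: True, z: True, s: False}
  {p: True, z: True, s: True, c: False}


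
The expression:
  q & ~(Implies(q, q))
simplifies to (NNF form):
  False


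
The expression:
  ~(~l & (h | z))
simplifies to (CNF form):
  (l | ~h) & (l | ~z)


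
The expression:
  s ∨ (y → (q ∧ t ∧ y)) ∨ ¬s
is always true.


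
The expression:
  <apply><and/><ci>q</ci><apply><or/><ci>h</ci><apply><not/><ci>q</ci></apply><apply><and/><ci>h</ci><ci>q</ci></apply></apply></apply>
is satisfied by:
  {h: True, q: True}


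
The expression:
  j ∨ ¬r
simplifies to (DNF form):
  j ∨ ¬r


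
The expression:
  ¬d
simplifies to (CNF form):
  ¬d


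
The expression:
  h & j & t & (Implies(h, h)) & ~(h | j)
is never true.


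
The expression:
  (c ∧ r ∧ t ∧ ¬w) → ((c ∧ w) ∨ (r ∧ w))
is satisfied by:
  {w: True, r: False, c: False, t: False}
  {w: False, r: False, c: False, t: False}
  {w: True, t: True, r: False, c: False}
  {t: True, w: False, r: False, c: False}
  {w: True, c: True, t: False, r: False}
  {c: True, t: False, r: False, w: False}
  {w: True, t: True, c: True, r: False}
  {t: True, c: True, w: False, r: False}
  {w: True, r: True, t: False, c: False}
  {r: True, t: False, c: False, w: False}
  {w: True, t: True, r: True, c: False}
  {t: True, r: True, w: False, c: False}
  {w: True, c: True, r: True, t: False}
  {c: True, r: True, t: False, w: False}
  {w: True, t: True, c: True, r: True}


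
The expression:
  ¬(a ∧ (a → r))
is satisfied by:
  {a: False, r: False}
  {r: True, a: False}
  {a: True, r: False}


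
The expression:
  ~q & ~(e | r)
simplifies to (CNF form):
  ~e & ~q & ~r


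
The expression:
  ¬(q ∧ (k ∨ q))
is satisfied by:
  {q: False}


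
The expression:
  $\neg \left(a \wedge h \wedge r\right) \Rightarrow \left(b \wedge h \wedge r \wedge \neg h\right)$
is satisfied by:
  {r: True, h: True, a: True}


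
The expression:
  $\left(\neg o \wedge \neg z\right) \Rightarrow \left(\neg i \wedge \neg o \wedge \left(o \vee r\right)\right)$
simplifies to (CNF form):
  $\left(o \vee r \vee z\right) \wedge \left(o \vee z \vee \neg i\right)$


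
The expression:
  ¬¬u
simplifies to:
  u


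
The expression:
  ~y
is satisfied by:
  {y: False}


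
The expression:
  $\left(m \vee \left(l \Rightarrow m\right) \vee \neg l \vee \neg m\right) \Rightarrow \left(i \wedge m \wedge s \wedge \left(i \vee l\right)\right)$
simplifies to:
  $i \wedge m \wedge s$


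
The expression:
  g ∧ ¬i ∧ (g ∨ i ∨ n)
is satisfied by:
  {g: True, i: False}


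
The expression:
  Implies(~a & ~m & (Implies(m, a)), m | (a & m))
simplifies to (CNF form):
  a | m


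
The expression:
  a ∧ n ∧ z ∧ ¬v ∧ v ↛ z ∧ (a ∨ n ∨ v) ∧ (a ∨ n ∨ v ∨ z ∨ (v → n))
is never true.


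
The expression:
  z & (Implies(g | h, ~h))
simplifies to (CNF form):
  z & ~h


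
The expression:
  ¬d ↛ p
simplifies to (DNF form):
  p ∨ ¬d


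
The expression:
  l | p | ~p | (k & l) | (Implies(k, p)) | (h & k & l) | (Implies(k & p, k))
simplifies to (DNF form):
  True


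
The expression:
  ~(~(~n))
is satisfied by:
  {n: False}


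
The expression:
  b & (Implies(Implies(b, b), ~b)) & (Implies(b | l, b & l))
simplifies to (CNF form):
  False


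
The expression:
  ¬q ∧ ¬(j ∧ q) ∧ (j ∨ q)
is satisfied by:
  {j: True, q: False}


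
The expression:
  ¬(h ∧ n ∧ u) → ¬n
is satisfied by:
  {u: True, h: True, n: False}
  {u: True, h: False, n: False}
  {h: True, u: False, n: False}
  {u: False, h: False, n: False}
  {n: True, u: True, h: True}


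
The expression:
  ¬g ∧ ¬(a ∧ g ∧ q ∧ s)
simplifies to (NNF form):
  ¬g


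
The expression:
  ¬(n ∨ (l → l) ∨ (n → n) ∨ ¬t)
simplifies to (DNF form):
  False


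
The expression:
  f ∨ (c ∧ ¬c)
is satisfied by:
  {f: True}


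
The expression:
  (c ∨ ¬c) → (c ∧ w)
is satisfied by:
  {c: True, w: True}


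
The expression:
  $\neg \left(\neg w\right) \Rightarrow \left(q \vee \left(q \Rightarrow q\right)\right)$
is always true.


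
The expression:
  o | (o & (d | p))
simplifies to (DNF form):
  o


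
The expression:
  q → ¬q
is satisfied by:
  {q: False}


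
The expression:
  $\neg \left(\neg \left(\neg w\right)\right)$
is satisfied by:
  {w: False}


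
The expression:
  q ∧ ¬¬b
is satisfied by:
  {b: True, q: True}


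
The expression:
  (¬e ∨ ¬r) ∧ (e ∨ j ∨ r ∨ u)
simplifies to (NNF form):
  (e ∧ ¬r) ∨ (j ∧ ¬e) ∨ (r ∧ ¬e) ∨ (u ∧ ¬e)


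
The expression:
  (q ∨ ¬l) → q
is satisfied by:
  {q: True, l: True}
  {q: True, l: False}
  {l: True, q: False}


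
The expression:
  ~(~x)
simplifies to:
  x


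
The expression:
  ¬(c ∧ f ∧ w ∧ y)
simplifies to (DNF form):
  ¬c ∨ ¬f ∨ ¬w ∨ ¬y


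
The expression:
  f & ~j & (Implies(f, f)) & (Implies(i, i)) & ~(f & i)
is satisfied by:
  {f: True, i: False, j: False}


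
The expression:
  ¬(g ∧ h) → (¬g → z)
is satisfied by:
  {z: True, g: True}
  {z: True, g: False}
  {g: True, z: False}


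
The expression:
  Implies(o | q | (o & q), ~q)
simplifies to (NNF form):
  ~q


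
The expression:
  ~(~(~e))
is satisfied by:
  {e: False}


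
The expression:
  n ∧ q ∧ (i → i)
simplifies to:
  n ∧ q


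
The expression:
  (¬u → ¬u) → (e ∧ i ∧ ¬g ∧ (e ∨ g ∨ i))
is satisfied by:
  {i: True, e: True, g: False}


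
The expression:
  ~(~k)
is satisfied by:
  {k: True}


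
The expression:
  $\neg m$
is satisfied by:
  {m: False}


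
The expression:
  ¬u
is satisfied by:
  {u: False}


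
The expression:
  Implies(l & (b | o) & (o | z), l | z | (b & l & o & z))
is always true.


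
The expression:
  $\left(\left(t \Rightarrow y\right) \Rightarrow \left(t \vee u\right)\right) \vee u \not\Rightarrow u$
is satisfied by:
  {t: True, u: True}
  {t: True, u: False}
  {u: True, t: False}


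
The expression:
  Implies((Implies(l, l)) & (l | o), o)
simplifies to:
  o | ~l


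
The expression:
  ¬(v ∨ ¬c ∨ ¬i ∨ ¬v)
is never true.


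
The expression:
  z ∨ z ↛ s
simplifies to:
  z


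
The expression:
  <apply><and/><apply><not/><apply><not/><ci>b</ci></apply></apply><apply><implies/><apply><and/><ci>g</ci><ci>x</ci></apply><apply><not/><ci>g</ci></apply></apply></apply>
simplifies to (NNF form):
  <apply><and/><ci>b</ci><apply><or/><apply><not/><ci>g</ci></apply><apply><not/><ci>x</ci></apply></apply></apply>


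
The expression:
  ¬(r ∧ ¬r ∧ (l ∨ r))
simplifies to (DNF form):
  True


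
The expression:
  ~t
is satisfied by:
  {t: False}


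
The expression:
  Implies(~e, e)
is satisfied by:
  {e: True}


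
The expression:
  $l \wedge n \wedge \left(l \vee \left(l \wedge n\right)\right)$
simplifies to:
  $l \wedge n$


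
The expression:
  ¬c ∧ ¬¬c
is never true.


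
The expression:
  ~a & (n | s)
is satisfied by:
  {n: True, s: True, a: False}
  {n: True, s: False, a: False}
  {s: True, n: False, a: False}


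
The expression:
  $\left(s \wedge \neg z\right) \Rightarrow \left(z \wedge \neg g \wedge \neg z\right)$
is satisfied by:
  {z: True, s: False}
  {s: False, z: False}
  {s: True, z: True}


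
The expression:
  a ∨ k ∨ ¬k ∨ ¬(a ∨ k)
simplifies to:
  True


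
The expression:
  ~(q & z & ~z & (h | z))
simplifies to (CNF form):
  True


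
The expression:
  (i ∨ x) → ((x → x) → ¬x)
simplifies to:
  ¬x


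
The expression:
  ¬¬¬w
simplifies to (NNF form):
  ¬w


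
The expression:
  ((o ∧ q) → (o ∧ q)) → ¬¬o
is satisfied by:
  {o: True}


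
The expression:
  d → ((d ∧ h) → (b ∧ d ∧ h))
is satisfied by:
  {b: True, h: False, d: False}
  {h: False, d: False, b: False}
  {b: True, d: True, h: False}
  {d: True, h: False, b: False}
  {b: True, h: True, d: False}
  {h: True, b: False, d: False}
  {b: True, d: True, h: True}


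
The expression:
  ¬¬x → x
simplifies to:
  True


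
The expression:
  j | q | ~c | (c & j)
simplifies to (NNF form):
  j | q | ~c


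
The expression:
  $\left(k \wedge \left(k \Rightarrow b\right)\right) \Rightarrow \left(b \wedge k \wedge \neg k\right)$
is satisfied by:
  {k: False, b: False}
  {b: True, k: False}
  {k: True, b: False}


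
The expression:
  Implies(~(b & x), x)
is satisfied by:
  {x: True}


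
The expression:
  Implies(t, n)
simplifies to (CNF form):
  n | ~t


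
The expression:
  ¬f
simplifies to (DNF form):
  ¬f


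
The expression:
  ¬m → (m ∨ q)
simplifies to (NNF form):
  m ∨ q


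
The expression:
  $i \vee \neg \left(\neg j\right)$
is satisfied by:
  {i: True, j: True}
  {i: True, j: False}
  {j: True, i: False}


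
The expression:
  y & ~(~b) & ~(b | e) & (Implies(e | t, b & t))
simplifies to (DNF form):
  False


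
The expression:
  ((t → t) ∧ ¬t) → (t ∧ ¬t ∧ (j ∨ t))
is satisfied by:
  {t: True}


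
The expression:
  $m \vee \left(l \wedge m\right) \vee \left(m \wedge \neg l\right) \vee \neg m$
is always true.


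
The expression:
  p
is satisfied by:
  {p: True}


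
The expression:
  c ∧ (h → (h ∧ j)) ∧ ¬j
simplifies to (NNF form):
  c ∧ ¬h ∧ ¬j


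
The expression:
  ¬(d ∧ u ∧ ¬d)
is always true.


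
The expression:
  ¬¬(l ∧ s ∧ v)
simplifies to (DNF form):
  l ∧ s ∧ v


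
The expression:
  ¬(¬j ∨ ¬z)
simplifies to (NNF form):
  j ∧ z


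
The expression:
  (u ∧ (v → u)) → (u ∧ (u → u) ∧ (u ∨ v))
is always true.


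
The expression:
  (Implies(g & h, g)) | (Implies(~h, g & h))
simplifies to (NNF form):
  True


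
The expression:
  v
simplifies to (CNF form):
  v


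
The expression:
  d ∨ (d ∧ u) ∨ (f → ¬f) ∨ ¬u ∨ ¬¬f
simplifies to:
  True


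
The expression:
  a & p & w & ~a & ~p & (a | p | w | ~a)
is never true.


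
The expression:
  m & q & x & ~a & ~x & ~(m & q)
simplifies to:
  False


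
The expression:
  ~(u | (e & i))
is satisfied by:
  {u: False, e: False, i: False}
  {i: True, u: False, e: False}
  {e: True, u: False, i: False}


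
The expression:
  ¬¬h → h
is always true.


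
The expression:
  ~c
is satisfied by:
  {c: False}


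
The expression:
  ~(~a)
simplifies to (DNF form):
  a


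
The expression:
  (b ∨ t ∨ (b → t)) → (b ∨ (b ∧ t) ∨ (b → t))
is always true.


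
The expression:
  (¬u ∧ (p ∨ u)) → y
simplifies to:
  u ∨ y ∨ ¬p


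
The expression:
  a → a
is always true.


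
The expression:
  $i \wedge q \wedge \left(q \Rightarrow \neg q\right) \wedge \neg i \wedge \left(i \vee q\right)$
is never true.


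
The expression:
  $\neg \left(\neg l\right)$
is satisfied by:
  {l: True}


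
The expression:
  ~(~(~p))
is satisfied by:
  {p: False}


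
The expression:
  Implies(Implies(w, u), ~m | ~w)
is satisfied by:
  {w: False, m: False, u: False}
  {u: True, w: False, m: False}
  {m: True, w: False, u: False}
  {u: True, m: True, w: False}
  {w: True, u: False, m: False}
  {u: True, w: True, m: False}
  {m: True, w: True, u: False}


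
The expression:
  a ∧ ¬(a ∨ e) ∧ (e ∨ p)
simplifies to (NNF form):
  False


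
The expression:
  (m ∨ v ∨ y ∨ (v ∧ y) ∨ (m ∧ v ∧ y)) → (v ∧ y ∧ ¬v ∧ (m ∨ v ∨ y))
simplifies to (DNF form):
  ¬m ∧ ¬v ∧ ¬y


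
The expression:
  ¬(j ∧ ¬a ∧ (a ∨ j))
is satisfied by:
  {a: True, j: False}
  {j: False, a: False}
  {j: True, a: True}


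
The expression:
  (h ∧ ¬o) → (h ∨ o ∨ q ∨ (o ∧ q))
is always true.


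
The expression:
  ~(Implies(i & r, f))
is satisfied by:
  {r: True, i: True, f: False}


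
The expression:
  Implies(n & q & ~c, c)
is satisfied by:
  {c: True, q: False, n: False}
  {q: False, n: False, c: False}
  {c: True, n: True, q: False}
  {n: True, q: False, c: False}
  {c: True, q: True, n: False}
  {q: True, c: False, n: False}
  {c: True, n: True, q: True}


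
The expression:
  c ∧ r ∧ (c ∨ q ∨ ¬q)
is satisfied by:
  {r: True, c: True}


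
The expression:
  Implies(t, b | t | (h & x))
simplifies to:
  True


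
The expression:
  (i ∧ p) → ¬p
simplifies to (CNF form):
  ¬i ∨ ¬p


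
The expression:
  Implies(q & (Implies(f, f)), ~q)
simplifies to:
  ~q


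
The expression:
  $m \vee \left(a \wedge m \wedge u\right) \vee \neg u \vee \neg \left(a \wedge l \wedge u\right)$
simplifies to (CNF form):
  $m \vee \neg a \vee \neg l \vee \neg u$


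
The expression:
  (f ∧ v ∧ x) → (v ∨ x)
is always true.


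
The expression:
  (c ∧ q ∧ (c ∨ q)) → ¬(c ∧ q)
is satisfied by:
  {c: False, q: False}
  {q: True, c: False}
  {c: True, q: False}


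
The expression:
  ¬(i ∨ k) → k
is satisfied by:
  {i: True, k: True}
  {i: True, k: False}
  {k: True, i: False}


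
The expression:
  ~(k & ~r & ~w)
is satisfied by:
  {r: True, w: True, k: False}
  {r: True, k: False, w: False}
  {w: True, k: False, r: False}
  {w: False, k: False, r: False}
  {r: True, w: True, k: True}
  {r: True, k: True, w: False}
  {w: True, k: True, r: False}


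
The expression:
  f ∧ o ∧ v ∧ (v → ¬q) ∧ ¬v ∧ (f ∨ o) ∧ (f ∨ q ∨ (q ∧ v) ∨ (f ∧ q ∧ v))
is never true.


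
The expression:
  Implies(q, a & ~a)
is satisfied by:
  {q: False}


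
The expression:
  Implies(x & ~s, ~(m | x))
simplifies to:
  s | ~x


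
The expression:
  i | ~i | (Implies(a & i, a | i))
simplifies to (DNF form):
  True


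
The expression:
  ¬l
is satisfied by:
  {l: False}


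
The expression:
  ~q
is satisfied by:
  {q: False}


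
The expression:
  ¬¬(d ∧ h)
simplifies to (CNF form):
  d ∧ h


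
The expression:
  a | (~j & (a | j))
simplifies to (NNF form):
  a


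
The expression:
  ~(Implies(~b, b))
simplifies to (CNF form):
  ~b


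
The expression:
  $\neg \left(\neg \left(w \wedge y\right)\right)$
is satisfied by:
  {w: True, y: True}


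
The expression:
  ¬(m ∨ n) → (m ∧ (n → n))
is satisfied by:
  {n: True, m: True}
  {n: True, m: False}
  {m: True, n: False}


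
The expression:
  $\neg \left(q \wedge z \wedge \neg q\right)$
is always true.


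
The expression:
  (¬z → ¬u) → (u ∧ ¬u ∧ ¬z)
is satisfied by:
  {u: True, z: False}


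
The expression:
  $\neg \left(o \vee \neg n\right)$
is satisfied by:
  {n: True, o: False}


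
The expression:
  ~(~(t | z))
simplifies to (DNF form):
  t | z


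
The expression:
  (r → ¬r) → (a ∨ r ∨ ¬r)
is always true.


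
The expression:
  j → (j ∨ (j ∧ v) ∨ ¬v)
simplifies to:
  True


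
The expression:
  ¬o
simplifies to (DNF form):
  ¬o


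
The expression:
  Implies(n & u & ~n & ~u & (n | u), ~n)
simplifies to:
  True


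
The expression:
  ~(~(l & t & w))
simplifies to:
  l & t & w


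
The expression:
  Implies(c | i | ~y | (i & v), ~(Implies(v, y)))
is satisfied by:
  {v: True, i: False, c: False, y: False}
  {v: True, c: True, i: False, y: False}
  {v: True, i: True, c: False, y: False}
  {v: True, c: True, i: True, y: False}
  {y: True, v: True, i: False, c: False}
  {y: True, i: False, c: False, v: False}


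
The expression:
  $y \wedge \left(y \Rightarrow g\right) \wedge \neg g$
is never true.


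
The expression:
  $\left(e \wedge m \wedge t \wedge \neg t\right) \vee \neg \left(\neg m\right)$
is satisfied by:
  {m: True}


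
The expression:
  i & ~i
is never true.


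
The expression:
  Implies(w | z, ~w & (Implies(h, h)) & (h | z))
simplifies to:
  ~w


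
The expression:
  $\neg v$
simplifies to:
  $\neg v$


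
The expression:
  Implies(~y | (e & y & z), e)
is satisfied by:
  {y: True, e: True}
  {y: True, e: False}
  {e: True, y: False}


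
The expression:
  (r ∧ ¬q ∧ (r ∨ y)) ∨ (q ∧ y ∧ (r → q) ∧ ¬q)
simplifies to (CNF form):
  r ∧ ¬q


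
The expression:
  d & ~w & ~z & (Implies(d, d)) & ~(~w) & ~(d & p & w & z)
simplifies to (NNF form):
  False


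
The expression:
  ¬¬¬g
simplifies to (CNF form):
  ¬g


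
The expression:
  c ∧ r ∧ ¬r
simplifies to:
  False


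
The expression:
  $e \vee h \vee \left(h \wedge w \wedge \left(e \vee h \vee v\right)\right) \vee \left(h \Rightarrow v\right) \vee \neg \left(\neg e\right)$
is always true.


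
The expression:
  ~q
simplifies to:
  ~q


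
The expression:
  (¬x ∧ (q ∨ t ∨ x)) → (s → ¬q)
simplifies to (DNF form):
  x ∨ ¬q ∨ ¬s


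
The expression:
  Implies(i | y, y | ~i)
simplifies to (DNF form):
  y | ~i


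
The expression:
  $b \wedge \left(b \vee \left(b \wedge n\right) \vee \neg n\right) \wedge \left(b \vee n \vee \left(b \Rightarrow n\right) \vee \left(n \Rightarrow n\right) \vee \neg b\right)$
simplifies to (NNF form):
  $b$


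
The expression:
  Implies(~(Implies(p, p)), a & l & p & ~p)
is always true.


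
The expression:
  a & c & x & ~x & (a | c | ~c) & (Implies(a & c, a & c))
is never true.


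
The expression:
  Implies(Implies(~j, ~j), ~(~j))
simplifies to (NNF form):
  j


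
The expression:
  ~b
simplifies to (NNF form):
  ~b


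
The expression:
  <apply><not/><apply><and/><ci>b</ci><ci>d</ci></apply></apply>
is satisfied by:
  {d: False, b: False}
  {b: True, d: False}
  {d: True, b: False}


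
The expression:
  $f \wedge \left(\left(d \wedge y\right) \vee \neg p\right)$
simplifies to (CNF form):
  $f \wedge \left(d \vee \neg p\right) \wedge \left(y \vee \neg p\right)$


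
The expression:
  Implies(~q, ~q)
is always true.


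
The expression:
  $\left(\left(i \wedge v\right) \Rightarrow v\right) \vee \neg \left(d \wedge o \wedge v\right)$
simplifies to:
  $\text{True}$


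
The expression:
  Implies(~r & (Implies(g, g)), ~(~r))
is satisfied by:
  {r: True}


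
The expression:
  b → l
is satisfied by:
  {l: True, b: False}
  {b: False, l: False}
  {b: True, l: True}


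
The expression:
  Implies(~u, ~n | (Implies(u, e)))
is always true.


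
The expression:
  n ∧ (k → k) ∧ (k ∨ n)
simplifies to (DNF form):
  n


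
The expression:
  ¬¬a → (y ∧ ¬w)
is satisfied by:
  {y: True, a: False, w: False}
  {y: False, a: False, w: False}
  {w: True, y: True, a: False}
  {w: True, y: False, a: False}
  {a: True, y: True, w: False}


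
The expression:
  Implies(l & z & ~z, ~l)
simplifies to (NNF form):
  True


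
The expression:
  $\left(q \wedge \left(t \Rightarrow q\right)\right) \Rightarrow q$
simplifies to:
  $\text{True}$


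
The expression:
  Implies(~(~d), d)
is always true.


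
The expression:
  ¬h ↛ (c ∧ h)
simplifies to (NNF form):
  ¬h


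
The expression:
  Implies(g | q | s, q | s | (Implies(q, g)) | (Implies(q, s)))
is always true.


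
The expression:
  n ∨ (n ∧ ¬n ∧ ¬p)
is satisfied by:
  {n: True}


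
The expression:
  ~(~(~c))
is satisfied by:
  {c: False}


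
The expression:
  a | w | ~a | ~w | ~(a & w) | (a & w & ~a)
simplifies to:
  True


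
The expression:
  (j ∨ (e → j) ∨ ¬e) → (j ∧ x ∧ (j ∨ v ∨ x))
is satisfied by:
  {e: True, x: True, j: False}
  {e: True, x: False, j: False}
  {e: True, j: True, x: True}
  {j: True, x: True, e: False}


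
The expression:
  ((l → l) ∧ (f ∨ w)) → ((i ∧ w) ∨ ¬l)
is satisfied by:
  {i: True, f: False, l: False, w: False}
  {i: False, f: False, l: False, w: False}
  {i: True, w: True, f: False, l: False}
  {w: True, i: False, f: False, l: False}
  {i: True, f: True, w: False, l: False}
  {f: True, w: False, l: False, i: False}
  {i: True, w: True, f: True, l: False}
  {w: True, f: True, i: False, l: False}
  {l: True, i: True, w: False, f: False}
  {l: True, w: False, f: False, i: False}
  {i: True, l: True, w: True, f: False}
  {i: True, w: True, l: True, f: True}


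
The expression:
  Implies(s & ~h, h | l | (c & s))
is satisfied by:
  {c: True, l: True, h: True, s: False}
  {c: True, l: True, s: False, h: False}
  {c: True, h: True, s: False, l: False}
  {c: True, s: False, h: False, l: False}
  {l: True, h: True, s: False, c: False}
  {l: True, s: False, h: False, c: False}
  {h: True, l: False, s: False, c: False}
  {l: False, s: False, h: False, c: False}
  {l: True, c: True, s: True, h: True}
  {l: True, c: True, s: True, h: False}
  {c: True, s: True, h: True, l: False}
  {c: True, s: True, l: False, h: False}
  {h: True, s: True, l: True, c: False}
  {s: True, l: True, c: False, h: False}
  {s: True, h: True, c: False, l: False}
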